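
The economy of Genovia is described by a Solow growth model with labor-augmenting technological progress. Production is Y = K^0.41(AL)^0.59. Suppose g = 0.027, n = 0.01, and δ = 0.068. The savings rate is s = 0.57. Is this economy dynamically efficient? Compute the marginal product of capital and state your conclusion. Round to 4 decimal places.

n + g + δ = 0.01 + 0.027 + 0.068 = 0.105.
Steady-state k*: s·k^0.41 = 0.105·k gives k* = (0.57/0.105)^(1/0.59) ≈ 17.5885.
MPK = 0.41·17.5885^(-0.59) ≈ 0.0755.
MPK < n+g+δ = 0.105, so the economy is dynamically inefficient (over-saving).

dynamically inefficient; MPK ≈ 0.0755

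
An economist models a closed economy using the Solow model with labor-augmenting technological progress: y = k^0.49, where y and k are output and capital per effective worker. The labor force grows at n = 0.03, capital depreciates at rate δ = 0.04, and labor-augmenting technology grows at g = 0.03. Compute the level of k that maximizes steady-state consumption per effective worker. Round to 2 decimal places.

k_gold ≈ 22.56

n + g + δ = 0.03 + 0.03 + 0.04 = 0.1.
At the golden rule the marginal product of capital equals n+g+δ: 0.49·k^(0.49−1) = 0.1. Solving, k_gold = (0.49/0.1)^(1/0.51) ≈ 22.5593.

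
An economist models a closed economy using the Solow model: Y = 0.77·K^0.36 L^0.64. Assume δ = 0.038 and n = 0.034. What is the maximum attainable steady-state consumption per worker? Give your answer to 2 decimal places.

c_gold ≈ 1.05

Break-even investment rate: n + δ = 0.034 + 0.038 = 0.072.
Setting f'(k) = n+δ gives 0.36·0.77·k^(0.36−1) = 0.072, hence k_gold = (0.36·0.77/0.072)^(1/0.64) ≈ 8.2183.
y_gold = 0.77·8.2183^0.36 ≈ 1.6437.
c_gold = y_gold − (n+δ)·k_gold = 1.6437 − 0.072·8.2183 ≈ 1.0519.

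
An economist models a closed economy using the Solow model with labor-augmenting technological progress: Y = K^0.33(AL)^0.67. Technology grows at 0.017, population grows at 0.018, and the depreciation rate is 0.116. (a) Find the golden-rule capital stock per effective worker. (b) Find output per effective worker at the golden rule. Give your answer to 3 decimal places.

(a) k_gold ≈ 3.212; (b) y_gold ≈ 1.470

Break-even investment rate: n + g + δ = 0.018 + 0.017 + 0.116 = 0.151.
Maximizing c = f(k) − (n+g+δ)·k gives f'(k) = n+g+δ, i.e. 0.33·k^(0.33−1) = 0.151, so k_gold = (0.33/0.151)^(1/0.67) ≈ 3.2120.
y_gold = 3.2120^0.33 ≈ 1.4697.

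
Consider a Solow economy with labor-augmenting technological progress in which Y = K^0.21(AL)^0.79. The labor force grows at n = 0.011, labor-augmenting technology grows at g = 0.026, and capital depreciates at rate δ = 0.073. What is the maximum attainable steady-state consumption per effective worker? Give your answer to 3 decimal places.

The effective depreciation rate is n + g + δ = 0.011 + 0.026 + 0.073 = 0.11.
Golden rule sets MPK = n+g+δ: 0.21·k^(0.21−1) = 0.11, so k_gold = (0.21/0.11)^(1/0.79) ≈ 2.2671.
y_gold = 2.2671^0.21 ≈ 1.1875.
c_gold = y_gold − (n+g+δ)·k_gold = 1.1875 − 0.11·2.2671 ≈ 0.9382.

c_gold ≈ 0.938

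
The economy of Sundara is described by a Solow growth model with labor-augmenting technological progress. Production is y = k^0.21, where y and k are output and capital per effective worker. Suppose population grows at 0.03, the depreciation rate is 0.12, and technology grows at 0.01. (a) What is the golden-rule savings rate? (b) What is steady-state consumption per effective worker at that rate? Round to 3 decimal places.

Break-even investment rate: n + g + δ = 0.03 + 0.01 + 0.12 = 0.16.
For Cobb-Douglas, s_gold equals capital's share: s_gold = 0.21.
At the golden rule the marginal product of capital equals n+g+δ: 0.21·k^(0.21−1) = 0.16. Solving, k_gold = (0.21/0.16)^(1/0.79) ≈ 1.4109.
y_gold = 1.4109^0.21 ≈ 1.0750; c_gold = (1−0.21)·y_gold ≈ 0.8492.

(a) s_gold = 0.210; (b) c_gold ≈ 0.849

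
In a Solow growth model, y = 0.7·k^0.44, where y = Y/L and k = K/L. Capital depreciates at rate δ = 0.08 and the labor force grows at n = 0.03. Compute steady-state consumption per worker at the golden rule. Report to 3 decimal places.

c_gold ≈ 0.880

Break-even investment rate: n + δ = 0.03 + 0.08 = 0.11.
Golden rule sets MPK = n+δ: 0.44·0.7·k^(0.44−1) = 0.11, so k_gold = (0.44·0.7/0.11)^(1/0.56) ≈ 6.2878.
y_gold = 0.7·6.2878^0.44 ≈ 1.5719.
c_gold = y_gold − (n+δ)·k_gold = 1.5719 − 0.11·6.2878 ≈ 0.8803.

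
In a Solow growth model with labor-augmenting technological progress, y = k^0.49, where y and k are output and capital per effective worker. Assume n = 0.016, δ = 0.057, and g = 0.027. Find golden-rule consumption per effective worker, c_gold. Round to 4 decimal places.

c_gold ≈ 2.3480

Capital per effective worker breaks even when investment replaces (n + g + δ)·k; here n + g + δ = 0.1.
Maximizing c = f(k) − (n+g+δ)·k gives f'(k) = n+g+δ, i.e. 0.49·k^(0.49−1) = 0.1, so k_gold = (0.49/0.1)^(1/0.51) ≈ 22.5593.
y_gold = 22.5593^0.49 ≈ 4.6039.
c_gold = y_gold − (n+g+δ)·k_gold = 4.6039 − 0.1·22.5593 ≈ 2.3480.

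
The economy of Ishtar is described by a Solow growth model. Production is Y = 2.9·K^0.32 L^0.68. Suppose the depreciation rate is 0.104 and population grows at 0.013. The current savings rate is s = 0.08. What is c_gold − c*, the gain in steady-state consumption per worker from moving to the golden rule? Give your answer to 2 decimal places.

Capital per worker breaks even when investment replaces (n + δ)·k; here n + δ = 0.117.
Current steady state (s = 0.08): k* = (0.08·2.9/0.117)^(1/0.68) ≈ 2.7366, y* = 2.9·2.7366^0.32 ≈ 4.0023, c* = (1−0.08)·4.0023 ≈ 3.6821.
Golden rule sets MPK = n+δ: 0.32·2.9·k^(0.32−1) = 0.117, so k_gold = (0.32·2.9/0.117)^(1/0.68) ≈ 21.0180.
y_gold = 2.9·21.0180^0.32 ≈ 7.6847, c_gold = y_gold − 0.117·k_gold ≈ 5.2256.
Gain: Δc = 5.2256 − 3.6821 ≈ 1.5435.

Δc ≈ 1.54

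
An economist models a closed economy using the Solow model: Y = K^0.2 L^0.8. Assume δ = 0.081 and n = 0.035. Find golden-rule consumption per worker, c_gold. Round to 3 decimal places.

The effective depreciation rate is n + δ = 0.035 + 0.081 = 0.116.
At the golden rule the marginal product of capital equals n+δ: 0.2·k^(0.2−1) = 0.116. Solving, k_gold = (0.2/0.116)^(1/0.8) ≈ 1.9757.
y_gold = 1.9757^0.2 ≈ 1.1459.
c_gold = y_gold − (n+δ)·k_gold = 1.1459 − 0.116·1.9757 ≈ 0.9167.

c_gold ≈ 0.917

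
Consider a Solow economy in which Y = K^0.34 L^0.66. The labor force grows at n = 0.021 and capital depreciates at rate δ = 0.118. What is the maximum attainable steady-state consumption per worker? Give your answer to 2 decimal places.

c_gold ≈ 1.05

n + δ = 0.021 + 0.118 = 0.139.
Setting f'(k) = n+δ gives 0.34·k^(0.34−1) = 0.139, hence k_gold = (0.34/0.139)^(1/0.66) ≈ 3.8778.
y_gold = 3.8778^0.34 ≈ 1.5853.
c_gold = y_gold − (n+δ)·k_gold = 1.5853 − 0.139·3.8778 ≈ 1.0463.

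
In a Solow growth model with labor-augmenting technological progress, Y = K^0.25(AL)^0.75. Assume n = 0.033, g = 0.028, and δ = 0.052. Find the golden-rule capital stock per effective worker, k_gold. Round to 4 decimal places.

k_gold ≈ 2.8828

Capital per effective worker breaks even when investment replaces (n + g + δ)·k; here n + g + δ = 0.113.
Maximizing c = f(k) − (n+g+δ)·k gives f'(k) = n+g+δ, i.e. 0.25·k^(0.25−1) = 0.113, so k_gold = (0.25/0.113)^(1/0.75) ≈ 2.8828.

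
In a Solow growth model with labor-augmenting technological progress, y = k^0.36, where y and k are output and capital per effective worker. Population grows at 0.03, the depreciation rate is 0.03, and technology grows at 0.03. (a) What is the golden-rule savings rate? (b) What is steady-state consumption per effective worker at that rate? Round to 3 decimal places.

The effective depreciation rate is n + g + δ = 0.03 + 0.03 + 0.03 = 0.09.
For Cobb-Douglas, s_gold equals capital's share: s_gold = 0.36.
Golden rule sets MPK = n+g+δ: 0.36·k^(0.36−1) = 0.09, so k_gold = (0.36/0.09)^(1/0.64) ≈ 8.7241.
y_gold = 8.7241^0.36 ≈ 2.1810; c_gold = (1−0.36)·y_gold ≈ 1.3958.

(a) s_gold = 0.360; (b) c_gold ≈ 1.396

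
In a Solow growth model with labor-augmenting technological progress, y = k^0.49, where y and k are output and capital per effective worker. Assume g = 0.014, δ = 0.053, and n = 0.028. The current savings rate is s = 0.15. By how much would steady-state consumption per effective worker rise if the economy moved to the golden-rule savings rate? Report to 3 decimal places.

Δc ≈ 1.148

n + g + δ = 0.028 + 0.014 + 0.053 = 0.095.
Current steady state (s = 0.15): k* = (0.15/0.095)^(1/0.51) ≈ 2.4488, y* = 2.4488^0.49 ≈ 1.5509, c* = (1−0.15)·1.5509 ≈ 1.3183.
Maximizing c = f(k) − (n+g+δ)·k gives f'(k) = n+g+δ, i.e. 0.49·k^(0.49−1) = 0.095, so k_gold = (0.49/0.095)^(1/0.51) ≈ 24.9462.
y_gold = 24.9462^0.49 ≈ 4.8365, c_gold = y_gold − 0.095·k_gold ≈ 2.4666.
Gain: Δc = 2.4666 − 1.3183 ≈ 1.1483.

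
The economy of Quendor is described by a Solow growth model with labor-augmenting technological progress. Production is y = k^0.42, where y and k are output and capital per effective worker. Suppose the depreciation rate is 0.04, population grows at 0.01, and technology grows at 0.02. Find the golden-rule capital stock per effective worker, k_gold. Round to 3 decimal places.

k_gold ≈ 21.960

The effective depreciation rate is n + g + δ = 0.01 + 0.02 + 0.04 = 0.07.
Golden rule sets MPK = n+g+δ: 0.42·k^(0.42−1) = 0.07, so k_gold = (0.42/0.07)^(1/0.58) ≈ 21.9604.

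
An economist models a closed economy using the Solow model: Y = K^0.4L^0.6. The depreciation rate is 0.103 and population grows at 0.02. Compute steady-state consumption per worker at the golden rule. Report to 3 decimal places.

Capital per worker breaks even when investment replaces (n + δ)·k; here n + δ = 0.123.
At the golden rule the marginal product of capital equals n+δ: 0.4·k^(0.4−1) = 0.123. Solving, k_gold = (0.4/0.123)^(1/0.6) ≈ 7.1382.
y_gold = 7.1382^0.4 ≈ 2.1950.
c_gold = y_gold − (n+δ)·k_gold = 2.1950 − 0.123·7.1382 ≈ 1.3170.

c_gold ≈ 1.317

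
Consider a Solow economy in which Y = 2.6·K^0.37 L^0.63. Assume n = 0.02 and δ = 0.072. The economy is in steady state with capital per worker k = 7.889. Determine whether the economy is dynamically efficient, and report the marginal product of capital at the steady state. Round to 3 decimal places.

Break-even investment rate: n + δ = 0.02 + 0.072 = 0.092.
MPK = 0.37·2.6·k^(0.37−1) = 0.37·2.6·7.889^(-0.63) ≈ 0.2618.
MPK > 0.092, so the economy is dynamically efficient (under-saving).

dynamically efficient; MPK ≈ 0.262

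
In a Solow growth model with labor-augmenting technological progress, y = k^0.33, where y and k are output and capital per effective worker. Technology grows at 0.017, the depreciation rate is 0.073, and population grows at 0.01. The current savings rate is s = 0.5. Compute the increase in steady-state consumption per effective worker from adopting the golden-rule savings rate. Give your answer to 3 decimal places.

n + g + δ = 0.01 + 0.017 + 0.073 = 0.1.
Current steady state (s = 0.5): k* = (0.5/0.1)^(1/0.67) ≈ 11.0469, y* = 11.0469^0.33 ≈ 2.2094, c* = (1−0.5)·2.2094 ≈ 1.1047.
Setting f'(k) = n+g+δ gives 0.33·k^(0.33−1) = 0.1, hence k_gold = (0.33/0.1)^(1/0.67) ≈ 5.9416.
y_gold = 5.9416^0.33 ≈ 1.8005, c_gold = y_gold − 0.1·k_gold ≈ 1.2063.
Gain: Δc = 1.2063 − 1.1047 ≈ 0.1016.

Δc ≈ 0.102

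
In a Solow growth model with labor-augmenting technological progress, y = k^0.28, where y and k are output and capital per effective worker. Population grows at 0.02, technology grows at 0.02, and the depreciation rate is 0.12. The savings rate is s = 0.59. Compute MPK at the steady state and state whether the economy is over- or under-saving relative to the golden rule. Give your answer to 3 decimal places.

n + g + δ = 0.02 + 0.02 + 0.12 = 0.16.
Steady-state k*: s·k^0.28 = 0.16·k gives k* = (0.59/0.16)^(1/0.72) ≈ 6.1253.
MPK = 0.28·6.1253^(-0.72) ≈ 0.0759.
MPK < n+g+δ = 0.16, so the economy is dynamically inefficient (over-saving).

over-saving; MPK ≈ 0.076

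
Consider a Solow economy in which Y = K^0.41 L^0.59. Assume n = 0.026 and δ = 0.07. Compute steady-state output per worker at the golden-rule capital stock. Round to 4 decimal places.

y_gold ≈ 2.7425

The effective depreciation rate is n + δ = 0.026 + 0.07 = 0.096.
Maximizing c = f(k) − (n+δ)·k gives f'(k) = n+δ, i.e. 0.41·k^(0.41−1) = 0.096, so k_gold = (0.41/0.096)^(1/0.59) ≈ 11.7129.
Output: y_gold = k_gold^0.41 = 11.7129^0.41 ≈ 2.7425.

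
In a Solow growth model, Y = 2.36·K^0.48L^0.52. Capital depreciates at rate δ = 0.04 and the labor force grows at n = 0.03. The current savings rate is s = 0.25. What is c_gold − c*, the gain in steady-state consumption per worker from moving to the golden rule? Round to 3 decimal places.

The effective depreciation rate is n + δ = 0.03 + 0.04 = 0.07.
Current steady state (s = 0.25): k* = (0.25·2.36/0.07)^(1/0.52) ≈ 60.2971, y* = 2.36·60.2971^0.48 ≈ 16.8832, c* = (1−0.25)·16.8832 ≈ 12.6624.
Golden rule sets MPK = n+δ: 0.48·2.36·k^(0.48−1) = 0.07, so k_gold = (0.48·2.36/0.07)^(1/0.52) ≈ 211.4006.
y_gold = 2.36·211.4006^0.48 ≈ 30.8292, c_gold = y_gold − 0.07·k_gold ≈ 16.0312.
Gain: Δc = 16.0312 − 12.6624 ≈ 3.3688.

Δc ≈ 3.369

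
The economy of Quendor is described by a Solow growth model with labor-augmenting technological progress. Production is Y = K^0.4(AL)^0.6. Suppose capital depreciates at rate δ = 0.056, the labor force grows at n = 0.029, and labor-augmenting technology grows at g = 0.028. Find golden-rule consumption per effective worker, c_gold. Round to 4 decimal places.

Capital per effective worker breaks even when investment replaces (n + g + δ)·k; here n + g + δ = 0.113.
Maximizing c = f(k) − (n+g+δ)·k gives f'(k) = n+g+δ, i.e. 0.4·k^(0.4−1) = 0.113, so k_gold = (0.4/0.113)^(1/0.6) ≈ 8.2218.
y_gold = 8.2218^0.4 ≈ 2.3227.
c_gold = y_gold − (n+g+δ)·k_gold = 2.3227 − 0.113·8.2218 ≈ 1.3936.

c_gold ≈ 1.3936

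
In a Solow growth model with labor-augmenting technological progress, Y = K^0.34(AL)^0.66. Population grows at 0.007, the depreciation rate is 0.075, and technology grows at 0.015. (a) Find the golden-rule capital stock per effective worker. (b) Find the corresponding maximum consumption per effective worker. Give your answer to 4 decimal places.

(a) k_gold ≈ 6.6883; (b) c_gold ≈ 1.2594

Capital per effective worker breaks even when investment replaces (n + g + δ)·k; here n + g + δ = 0.097.
Golden rule sets MPK = n+g+δ: 0.34·k^(0.34−1) = 0.097, so k_gold = (0.34/0.097)^(1/0.66) ≈ 6.6883.
y_gold = 6.6883^0.34 ≈ 1.9081; c_gold = y_gold − 0.097·k_gold ≈ 1.2594.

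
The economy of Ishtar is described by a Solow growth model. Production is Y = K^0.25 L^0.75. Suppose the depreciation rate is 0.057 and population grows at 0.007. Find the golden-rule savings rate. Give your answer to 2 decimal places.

Capital per worker breaks even when investment replaces (n + δ)·k; here n + δ = 0.064.
At the golden rule MPK = n+δ, and in any Cobb-Douglas steady state s = (n+δ)·k/y = MPK·k/y = capital's share 0.25.

s_gold = 0.25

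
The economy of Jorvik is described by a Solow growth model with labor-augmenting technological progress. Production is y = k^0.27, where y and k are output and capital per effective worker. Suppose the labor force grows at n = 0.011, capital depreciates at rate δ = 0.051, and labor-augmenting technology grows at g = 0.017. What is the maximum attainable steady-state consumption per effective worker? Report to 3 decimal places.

Break-even investment rate: n + g + δ = 0.011 + 0.017 + 0.051 = 0.079.
Golden rule sets MPK = n+g+δ: 0.27·k^(0.27−1) = 0.079, so k_gold = (0.27/0.079)^(1/0.73) ≈ 5.3845.
y_gold = 5.3845^0.27 ≈ 1.5755.
c_gold = y_gold − (n+g+δ)·k_gold = 1.5755 − 0.079·5.3845 ≈ 1.1501.

c_gold ≈ 1.150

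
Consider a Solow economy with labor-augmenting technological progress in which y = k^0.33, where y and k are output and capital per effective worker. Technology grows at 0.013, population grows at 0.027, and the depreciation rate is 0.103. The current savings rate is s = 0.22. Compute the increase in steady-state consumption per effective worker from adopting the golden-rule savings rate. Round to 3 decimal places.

Δc ≈ 0.047

Capital per effective worker breaks even when investment replaces (n + g + δ)·k; here n + g + δ = 0.143.
Current steady state (s = 0.22): k* = (0.22/0.143)^(1/0.67) ≈ 1.9021, y* = 1.9021^0.33 ≈ 1.2364, c* = (1−0.22)·1.2364 ≈ 0.9644.
Maximizing c = f(k) − (n+g+δ)·k gives f'(k) = n+g+δ, i.e. 0.33·k^(0.33−1) = 0.143, so k_gold = (0.33/0.143)^(1/0.67) ≈ 3.4838.
y_gold = 3.4838^0.33 ≈ 1.5097, c_gold = y_gold − 0.143·k_gold ≈ 1.0115.
Gain: Δc = 1.0115 − 0.9644 ≈ 0.0471.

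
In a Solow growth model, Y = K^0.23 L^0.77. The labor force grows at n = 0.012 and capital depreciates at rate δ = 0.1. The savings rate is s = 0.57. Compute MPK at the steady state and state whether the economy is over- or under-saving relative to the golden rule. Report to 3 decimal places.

over-saving; MPK ≈ 0.045

Break-even investment rate: n + δ = 0.012 + 0.1 = 0.112.
Steady-state k*: s·k^0.23 = 0.112·k gives k* = (0.57/0.112)^(1/0.77) ≈ 8.2744.
MPK = 0.23·8.2744^(-0.77) ≈ 0.0452.
MPK < n+δ = 0.112, so the economy is dynamically inefficient (over-saving).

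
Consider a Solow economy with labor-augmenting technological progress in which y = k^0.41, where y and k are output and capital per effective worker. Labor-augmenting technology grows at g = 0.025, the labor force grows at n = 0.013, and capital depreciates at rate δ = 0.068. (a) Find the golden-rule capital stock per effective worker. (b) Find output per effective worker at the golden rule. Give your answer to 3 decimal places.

Capital per effective worker breaks even when investment replaces (n + g + δ)·k; here n + g + δ = 0.106.
Golden rule sets MPK = n+g+δ: 0.41·k^(0.41−1) = 0.106, so k_gold = (0.41/0.106)^(1/0.59) ≈ 9.9021.
y_gold = 9.9021^0.41 ≈ 2.5600.

(a) k_gold ≈ 9.902; (b) y_gold ≈ 2.560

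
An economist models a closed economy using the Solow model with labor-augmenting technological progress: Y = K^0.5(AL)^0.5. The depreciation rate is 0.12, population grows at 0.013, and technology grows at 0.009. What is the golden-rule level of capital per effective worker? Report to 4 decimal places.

Break-even investment rate: n + g + δ = 0.013 + 0.009 + 0.12 = 0.142.
Golden rule sets MPK = n+g+δ: 0.5·k^(0.5−1) = 0.142, so k_gold = (0.5/0.142)^(1/0.5) ≈ 12.3983.

k_gold ≈ 12.3983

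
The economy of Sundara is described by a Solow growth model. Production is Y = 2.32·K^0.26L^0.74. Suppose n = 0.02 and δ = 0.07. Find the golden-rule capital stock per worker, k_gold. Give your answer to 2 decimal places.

k_gold ≈ 13.08

Break-even investment rate: n + δ = 0.02 + 0.07 = 0.09.
Setting f'(k) = n+δ gives 0.26·2.32·k^(0.26−1) = 0.09, hence k_gold = (0.26·2.32/0.09)^(1/0.74) ≈ 13.0771.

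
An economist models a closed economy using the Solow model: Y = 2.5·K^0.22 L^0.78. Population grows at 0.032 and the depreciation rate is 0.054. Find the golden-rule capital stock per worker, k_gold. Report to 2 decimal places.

k_gold ≈ 10.79

Break-even investment rate: n + δ = 0.032 + 0.054 = 0.086.
Golden rule sets MPK = n+δ: 0.22·2.5·k^(0.22−1) = 0.086, so k_gold = (0.22·2.5/0.086)^(1/0.78) ≈ 10.7934.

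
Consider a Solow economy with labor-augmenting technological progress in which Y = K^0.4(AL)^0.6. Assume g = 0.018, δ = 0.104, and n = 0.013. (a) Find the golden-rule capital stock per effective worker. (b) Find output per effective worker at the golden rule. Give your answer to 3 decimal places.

n + g + δ = 0.013 + 0.018 + 0.104 = 0.135.
At the golden rule the marginal product of capital equals n+g+δ: 0.4·k^(0.4−1) = 0.135. Solving, k_gold = (0.4/0.135)^(1/0.6) ≈ 6.1124.
y_gold = 6.1124^0.4 ≈ 2.0629.

(a) k_gold ≈ 6.112; (b) y_gold ≈ 2.063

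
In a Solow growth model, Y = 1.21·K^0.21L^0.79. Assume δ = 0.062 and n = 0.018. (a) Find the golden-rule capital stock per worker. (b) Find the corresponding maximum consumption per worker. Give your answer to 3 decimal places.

(a) k_gold ≈ 4.319; (b) c_gold ≈ 1.300

The effective depreciation rate is n + δ = 0.018 + 0.062 = 0.08.
At the golden rule the marginal product of capital equals n+δ: 0.21·1.21·k^(0.21−1) = 0.08. Solving, k_gold = (0.21·1.21/0.08)^(1/0.79) ≈ 4.3185.
y_gold = 1.21·4.3185^0.21 ≈ 1.6452; c_gold = y_gold − 0.08·k_gold ≈ 1.2997.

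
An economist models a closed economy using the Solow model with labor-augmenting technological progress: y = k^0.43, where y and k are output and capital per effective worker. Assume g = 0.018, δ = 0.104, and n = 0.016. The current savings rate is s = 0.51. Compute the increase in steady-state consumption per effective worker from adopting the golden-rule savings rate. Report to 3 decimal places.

The effective depreciation rate is n + g + δ = 0.016 + 0.018 + 0.104 = 0.138.
Current steady state (s = 0.51): k* = (0.51/0.138)^(1/0.57) ≈ 9.9072, y* = 9.9072^0.43 ≈ 2.6808, c* = (1−0.51)·2.6808 ≈ 1.3136.
At the golden rule the marginal product of capital equals n+g+δ: 0.43·k^(0.43−1) = 0.138. Solving, k_gold = (0.43/0.138)^(1/0.57) ≈ 7.3442.
y_gold = 7.3442^0.43 ≈ 2.3570, c_gold = y_gold − 0.138·k_gold ≈ 1.3435.
Gain: Δc = 1.3435 − 1.3136 ≈ 0.0299.

Δc ≈ 0.030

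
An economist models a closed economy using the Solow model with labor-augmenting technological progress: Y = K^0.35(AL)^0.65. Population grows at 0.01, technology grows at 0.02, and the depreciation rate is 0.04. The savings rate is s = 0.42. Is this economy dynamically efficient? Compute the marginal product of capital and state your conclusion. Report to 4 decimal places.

dynamically inefficient; MPK ≈ 0.0583

Capital per effective worker breaks even when investment replaces (n + g + δ)·k; here n + g + δ = 0.07.
Steady-state k*: s·k^0.35 = 0.07·k gives k* = (0.42/0.07)^(1/0.65) ≈ 15.7455.
MPK = 0.35·15.7455^(-0.65) ≈ 0.0583.
MPK < n+g+δ = 0.07, so the economy is dynamically inefficient (over-saving).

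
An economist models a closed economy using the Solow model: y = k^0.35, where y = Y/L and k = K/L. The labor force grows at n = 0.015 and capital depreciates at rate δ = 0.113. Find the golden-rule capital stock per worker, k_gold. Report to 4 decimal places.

Capital per worker breaks even when investment replaces (n + δ)·k; here n + δ = 0.128.
At the golden rule the marginal product of capital equals n+δ: 0.35·k^(0.35−1) = 0.128. Solving, k_gold = (0.35/0.128)^(1/0.65) ≈ 4.6999.

k_gold ≈ 4.6999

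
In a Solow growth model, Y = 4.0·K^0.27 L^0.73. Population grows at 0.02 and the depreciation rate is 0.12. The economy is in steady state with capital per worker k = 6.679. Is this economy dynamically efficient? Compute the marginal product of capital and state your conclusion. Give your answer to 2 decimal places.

n + δ = 0.02 + 0.12 = 0.14.
MPK = 0.27·4.0·k^(0.27−1) = 0.27·4.0·6.679^(-0.73) ≈ 0.2700.
MPK > 0.14, so the economy is dynamically efficient (under-saving).

dynamically efficient; MPK ≈ 0.27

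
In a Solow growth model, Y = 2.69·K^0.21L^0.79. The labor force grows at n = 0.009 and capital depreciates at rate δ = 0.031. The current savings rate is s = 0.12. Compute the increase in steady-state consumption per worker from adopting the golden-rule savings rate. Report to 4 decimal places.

Δc ≈ 0.1720

Capital per worker breaks even when investment replaces (n + δ)·k; here n + δ = 0.04.
Current steady state (s = 0.12): k* = (0.12·2.69/0.04)^(1/0.79) ≈ 14.0586, y* = 2.69·14.0586^0.21 ≈ 4.6862, c* = (1−0.12)·4.6862 ≈ 4.1238.
Maximizing c = f(k) − (n+δ)·k gives f'(k) = n+δ, i.e. 0.21·2.69·k^(0.21−1) = 0.04, so k_gold = (0.21·2.69/0.04)^(1/0.79) ≈ 28.5486.
y_gold = 2.69·28.5486^0.21 ≈ 5.4378, c_gold = y_gold − 0.04·k_gold ≈ 4.2959.
Gain: Δc = 4.2959 − 4.1238 ≈ 0.1720.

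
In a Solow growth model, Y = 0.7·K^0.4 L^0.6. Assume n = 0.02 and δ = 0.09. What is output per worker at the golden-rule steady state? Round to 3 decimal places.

The effective depreciation rate is n + δ = 0.02 + 0.09 = 0.11.
Setting f'(k) = n+δ gives 0.4·0.7·k^(0.4−1) = 0.11, hence k_gold = (0.4·0.7/0.11)^(1/0.6) ≈ 4.7454.
Output: y_gold = 0.7·k_gold^0.4 = 0.7·4.7454^0.4 ≈ 1.3050.

y_gold ≈ 1.305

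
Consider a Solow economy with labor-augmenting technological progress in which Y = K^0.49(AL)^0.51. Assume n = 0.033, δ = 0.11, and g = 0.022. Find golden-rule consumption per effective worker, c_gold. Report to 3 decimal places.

n + g + δ = 0.033 + 0.022 + 0.11 = 0.165.
Setting f'(k) = n+g+δ gives 0.49·k^(0.49−1) = 0.165, hence k_gold = (0.49/0.165)^(1/0.51) ≈ 8.4506.
y_gold = 8.4506^0.49 ≈ 2.8456.
c_gold = y_gold − (n+g+δ)·k_gold = 2.8456 − 0.165·8.4506 ≈ 1.4513.

c_gold ≈ 1.451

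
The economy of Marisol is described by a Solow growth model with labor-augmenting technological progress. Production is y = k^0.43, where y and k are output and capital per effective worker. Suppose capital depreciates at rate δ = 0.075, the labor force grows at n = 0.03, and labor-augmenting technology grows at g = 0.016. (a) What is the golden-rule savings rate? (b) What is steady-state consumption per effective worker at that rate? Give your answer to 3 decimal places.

Capital per effective worker breaks even when investment replaces (n + g + δ)·k; here n + g + δ = 0.121.
For Cobb-Douglas, s_gold equals capital's share: s_gold = 0.43.
Setting f'(k) = n+g+δ gives 0.43·k^(0.43−1) = 0.121, hence k_gold = (0.43/0.121)^(1/0.57) ≈ 9.2493.
y_gold = 9.2493^0.43 ≈ 2.6027; c_gold = (1−0.43)·y_gold ≈ 1.4836.

(a) s_gold = 0.430; (b) c_gold ≈ 1.484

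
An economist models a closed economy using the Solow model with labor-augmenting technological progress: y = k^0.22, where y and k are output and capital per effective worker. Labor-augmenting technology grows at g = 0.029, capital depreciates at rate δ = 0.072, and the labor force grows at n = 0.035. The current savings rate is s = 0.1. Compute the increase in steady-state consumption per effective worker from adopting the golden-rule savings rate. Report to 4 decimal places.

Δc ≈ 0.0681

Capital per effective worker breaks even when investment replaces (n + g + δ)·k; here n + g + δ = 0.136.
Current steady state (s = 0.1): k* = (0.1/0.136)^(1/0.78) ≈ 0.6742, y* = 0.6742^0.22 ≈ 0.9169, c* = (1−0.1)·0.9169 ≈ 0.8252.
Golden rule sets MPK = n+g+δ: 0.22·k^(0.22−1) = 0.136, so k_gold = (0.22/0.136)^(1/0.78) ≈ 1.8527.
y_gold = 1.8527^0.22 ≈ 1.1453, c_gold = y_gold − 0.136·k_gold ≈ 0.8933.
Gain: Δc = 0.8933 − 0.8252 ≈ 0.0681.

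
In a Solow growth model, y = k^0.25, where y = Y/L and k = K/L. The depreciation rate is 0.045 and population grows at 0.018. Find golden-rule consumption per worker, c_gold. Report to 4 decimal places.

c_gold ≈ 1.1874

n + δ = 0.018 + 0.045 = 0.063.
At the golden rule the marginal product of capital equals n+δ: 0.25·k^(0.25−1) = 0.063. Solving, k_gold = (0.25/0.063)^(1/0.75) ≈ 6.2825.
y_gold = 6.2825^0.25 ≈ 1.5832.
c_gold = y_gold − (n+δ)·k_gold = 1.5832 − 0.063·6.2825 ≈ 1.1874.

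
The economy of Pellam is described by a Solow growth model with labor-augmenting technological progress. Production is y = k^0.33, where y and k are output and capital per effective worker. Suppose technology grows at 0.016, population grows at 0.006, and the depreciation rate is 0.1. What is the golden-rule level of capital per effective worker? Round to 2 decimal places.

k_gold ≈ 4.42

n + g + δ = 0.006 + 0.016 + 0.1 = 0.122.
Golden rule sets MPK = n+g+δ: 0.33·k^(0.33−1) = 0.122, so k_gold = (0.33/0.122)^(1/0.67) ≈ 4.4158.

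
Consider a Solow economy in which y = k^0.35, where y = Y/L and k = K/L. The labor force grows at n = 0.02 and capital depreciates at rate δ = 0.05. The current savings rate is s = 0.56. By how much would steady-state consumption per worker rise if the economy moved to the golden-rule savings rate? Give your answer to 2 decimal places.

Δc ≈ 0.20

The effective depreciation rate is n + δ = 0.02 + 0.05 = 0.07.
Current steady state (s = 0.56): k* = (0.56/0.07)^(1/0.65) ≈ 24.5115, y* = 24.5115^0.35 ≈ 3.0639, c* = (1−0.56)·3.0639 ≈ 1.3481.
At the golden rule the marginal product of capital equals n+δ: 0.35·k^(0.35−1) = 0.07. Solving, k_gold = (0.35/0.07)^(1/0.65) ≈ 11.8943.
y_gold = 11.8943^0.35 ≈ 2.3789, c_gold = y_gold − 0.07·k_gold ≈ 1.5463.
Gain: Δc = 1.5463 − 1.3481 ≈ 0.1981.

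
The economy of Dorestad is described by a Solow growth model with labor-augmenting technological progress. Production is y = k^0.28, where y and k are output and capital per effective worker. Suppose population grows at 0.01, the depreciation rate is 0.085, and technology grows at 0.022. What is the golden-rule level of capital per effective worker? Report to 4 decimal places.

k_gold ≈ 3.3601

n + g + δ = 0.01 + 0.022 + 0.085 = 0.117.
Setting f'(k) = n+g+δ gives 0.28·k^(0.28−1) = 0.117, hence k_gold = (0.28/0.117)^(1/0.72) ≈ 3.3601.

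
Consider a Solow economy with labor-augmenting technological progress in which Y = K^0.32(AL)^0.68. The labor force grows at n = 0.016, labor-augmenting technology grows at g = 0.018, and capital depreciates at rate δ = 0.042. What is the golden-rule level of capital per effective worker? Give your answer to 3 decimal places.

Capital per effective worker breaks even when investment replaces (n + g + δ)·k; here n + g + δ = 0.076.
Golden rule sets MPK = n+g+δ: 0.32·k^(0.32−1) = 0.076, so k_gold = (0.32/0.076)^(1/0.68) ≈ 8.2821.

k_gold ≈ 8.282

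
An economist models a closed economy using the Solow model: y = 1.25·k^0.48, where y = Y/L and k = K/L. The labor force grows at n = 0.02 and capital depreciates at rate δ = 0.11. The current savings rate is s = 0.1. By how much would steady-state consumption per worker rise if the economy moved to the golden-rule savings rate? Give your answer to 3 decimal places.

Break-even investment rate: n + δ = 0.02 + 0.11 = 0.13.
Current steady state (s = 0.1): k* = (0.1·1.25/0.13)^(1/0.52) ≈ 0.9273, y* = 1.25·0.9273^0.48 ≈ 1.2056, c* = (1−0.1)·1.2056 ≈ 1.0850.
Golden rule sets MPK = n+δ: 0.48·1.25·k^(0.48−1) = 0.13, so k_gold = (0.48·1.25/0.13)^(1/0.52) ≈ 18.9375.
y_gold = 1.25·18.9375^0.48 ≈ 5.1289, c_gold = y_gold − 0.13·k_gold ≈ 2.6670.
Gain: Δc = 2.6670 − 1.0850 ≈ 1.5820.

Δc ≈ 1.582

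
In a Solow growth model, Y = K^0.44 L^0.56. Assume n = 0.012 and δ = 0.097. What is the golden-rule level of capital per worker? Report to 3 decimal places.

Capital per worker breaks even when investment replaces (n + δ)·k; here n + δ = 0.109.
Maximizing c = f(k) − (n+δ)·k gives f'(k) = n+δ, i.e. 0.44·k^(0.44−1) = 0.109, so k_gold = (0.44/0.109)^(1/0.56) ≈ 12.0834.

k_gold ≈ 12.083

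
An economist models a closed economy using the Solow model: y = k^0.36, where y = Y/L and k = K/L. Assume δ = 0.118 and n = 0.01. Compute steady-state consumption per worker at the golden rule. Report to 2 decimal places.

c_gold ≈ 1.14

Capital per worker breaks even when investment replaces (n + δ)·k; here n + δ = 0.128.
At the golden rule the marginal product of capital equals n+δ: 0.36·k^(0.36−1) = 0.128. Solving, k_gold = (0.36/0.128)^(1/0.64) ≈ 5.0316.
y_gold = 5.0316^0.36 ≈ 1.7890.
c_gold = y_gold − (n+δ)·k_gold = 1.7890 − 0.128·5.0316 ≈ 1.1450.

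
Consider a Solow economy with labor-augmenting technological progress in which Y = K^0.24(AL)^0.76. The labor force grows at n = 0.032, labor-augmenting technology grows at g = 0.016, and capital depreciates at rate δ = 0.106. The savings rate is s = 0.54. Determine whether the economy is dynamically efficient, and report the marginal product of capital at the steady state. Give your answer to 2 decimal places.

dynamically inefficient; MPK ≈ 0.07

Break-even investment rate: n + g + δ = 0.032 + 0.016 + 0.106 = 0.154.
Steady-state k*: s·k^0.24 = 0.154·k gives k* = (0.54/0.154)^(1/0.76) ≈ 5.2112.
MPK = 0.24·5.2112^(-0.76) ≈ 0.0684.
MPK < n+g+δ = 0.154, so the economy is dynamically inefficient (over-saving).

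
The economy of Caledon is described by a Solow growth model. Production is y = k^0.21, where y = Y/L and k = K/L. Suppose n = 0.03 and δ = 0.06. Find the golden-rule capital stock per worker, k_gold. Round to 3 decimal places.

Capital per worker breaks even when investment replaces (n + δ)·k; here n + δ = 0.09.
Golden rule sets MPK = n+δ: 0.21·k^(0.21−1) = 0.09, so k_gold = (0.21/0.09)^(1/0.79) ≈ 2.9228.

k_gold ≈ 2.923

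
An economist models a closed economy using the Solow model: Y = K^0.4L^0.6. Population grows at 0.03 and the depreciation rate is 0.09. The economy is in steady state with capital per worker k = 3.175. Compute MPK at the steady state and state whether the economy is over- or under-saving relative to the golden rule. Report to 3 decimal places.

n + δ = 0.03 + 0.09 = 0.12.
MPK = 0.4·k^(0.4−1) = 0.4·3.175^(-0.6) ≈ 0.2000.
MPK > 0.12, so the economy is dynamically efficient (under-saving).

under-saving; MPK ≈ 0.200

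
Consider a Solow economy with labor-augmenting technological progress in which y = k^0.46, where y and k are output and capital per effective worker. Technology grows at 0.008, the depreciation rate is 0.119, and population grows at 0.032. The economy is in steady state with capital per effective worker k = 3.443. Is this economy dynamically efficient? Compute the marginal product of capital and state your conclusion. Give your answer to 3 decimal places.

dynamically efficient; MPK ≈ 0.236

n + g + δ = 0.032 + 0.008 + 0.119 = 0.159.
MPK = 0.46·k^(0.46−1) = 0.46·3.443^(-0.54) ≈ 0.2359.
MPK > 0.159, so the economy is dynamically efficient (under-saving).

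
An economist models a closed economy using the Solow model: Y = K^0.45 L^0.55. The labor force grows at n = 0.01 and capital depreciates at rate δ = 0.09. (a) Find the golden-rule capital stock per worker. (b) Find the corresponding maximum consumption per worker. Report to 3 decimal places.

(a) k_gold ≈ 15.405; (b) c_gold ≈ 1.883

Break-even investment rate: n + δ = 0.01 + 0.09 = 0.1.
Maximizing c = f(k) − (n+δ)·k gives f'(k) = n+δ, i.e. 0.45·k^(0.45−1) = 0.1, so k_gold = (0.45/0.1)^(1/0.55) ≈ 15.4049.
y_gold = 15.4049^0.45 ≈ 3.4233; c_gold = y_gold − 0.1·k_gold ≈ 1.8828.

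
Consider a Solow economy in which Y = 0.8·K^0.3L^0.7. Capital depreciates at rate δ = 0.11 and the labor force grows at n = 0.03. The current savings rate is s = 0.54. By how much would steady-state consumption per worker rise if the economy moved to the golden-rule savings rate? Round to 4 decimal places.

n + δ = 0.03 + 0.11 = 0.14.
Current steady state (s = 0.54): k* = (0.54·0.8/0.14)^(1/0.7) ≈ 5.0013, y* = 0.8·5.0013^0.3 ≈ 1.2966, c* = (1−0.54)·1.2966 ≈ 0.5964.
Maximizing c = f(k) − (n+δ)·k gives f'(k) = n+δ, i.e. 0.3·0.8·k^(0.3−1) = 0.14, so k_gold = (0.3·0.8/0.14)^(1/0.7) ≈ 2.1598.
y_gold = 0.8·2.1598^0.3 ≈ 1.0079, c_gold = y_gold − 0.14·k_gold ≈ 0.7055.
Gain: Δc = 0.7055 − 0.5964 ≈ 0.1091.

Δc ≈ 0.1091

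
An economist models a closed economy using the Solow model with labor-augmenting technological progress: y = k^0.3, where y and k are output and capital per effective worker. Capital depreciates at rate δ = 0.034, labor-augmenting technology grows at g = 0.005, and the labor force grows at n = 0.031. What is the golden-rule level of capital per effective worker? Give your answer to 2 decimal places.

Capital per effective worker breaks even when investment replaces (n + g + δ)·k; here n + g + δ = 0.07.
Golden rule sets MPK = n+g+δ: 0.3·k^(0.3−1) = 0.07, so k_gold = (0.3/0.07)^(1/0.7) ≈ 7.9963.

k_gold ≈ 8.00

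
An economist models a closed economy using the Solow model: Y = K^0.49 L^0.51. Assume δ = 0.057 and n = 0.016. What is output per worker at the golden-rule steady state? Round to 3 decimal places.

n + δ = 0.016 + 0.057 = 0.073.
Setting f'(k) = n+δ gives 0.49·k^(0.49−1) = 0.073, hence k_gold = (0.49/0.073)^(1/0.51) ≈ 41.8138.
Output: y_gold = k_gold^0.49 = 41.8138^0.49 ≈ 6.2294.

y_gold ≈ 6.229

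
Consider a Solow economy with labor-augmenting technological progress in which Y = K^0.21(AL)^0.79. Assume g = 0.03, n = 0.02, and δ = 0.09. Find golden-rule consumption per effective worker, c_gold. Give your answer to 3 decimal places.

The effective depreciation rate is n + g + δ = 0.02 + 0.03 + 0.09 = 0.14.
Golden rule sets MPK = n+g+δ: 0.21·k^(0.21−1) = 0.14, so k_gold = (0.21/0.14)^(1/0.79) ≈ 1.6707.
y_gold = 1.6707^0.21 ≈ 1.1138.
c_gold = y_gold − (n+g+δ)·k_gold = 1.1138 − 0.14·1.6707 ≈ 0.8799.

c_gold ≈ 0.880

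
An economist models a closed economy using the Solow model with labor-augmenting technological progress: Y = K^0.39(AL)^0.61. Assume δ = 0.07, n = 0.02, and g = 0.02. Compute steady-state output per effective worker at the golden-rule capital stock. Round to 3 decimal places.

y_gold ≈ 2.246

Capital per effective worker breaks even when investment replaces (n + g + δ)·k; here n + g + δ = 0.11.
Maximizing c = f(k) − (n+g+δ)·k gives f'(k) = n+g+δ, i.e. 0.39·k^(0.39−1) = 0.11, so k_gold = (0.39/0.11)^(1/0.61) ≈ 7.9635.
Output: y_gold = k_gold^0.39 = 7.9635^0.39 ≈ 2.2461.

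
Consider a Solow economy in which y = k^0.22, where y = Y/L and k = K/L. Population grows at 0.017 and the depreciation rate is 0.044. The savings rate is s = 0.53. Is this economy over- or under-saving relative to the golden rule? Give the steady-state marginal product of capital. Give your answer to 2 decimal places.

Break-even investment rate: n + δ = 0.017 + 0.044 = 0.061.
Steady-state k*: s·k^0.22 = 0.061·k gives k* = (0.53/0.061)^(1/0.78) ≈ 15.9874.
MPK = 0.22·15.9874^(-0.78) ≈ 0.0253.
MPK < n+δ = 0.061, so the economy is dynamically inefficient (over-saving).

over-saving; MPK ≈ 0.03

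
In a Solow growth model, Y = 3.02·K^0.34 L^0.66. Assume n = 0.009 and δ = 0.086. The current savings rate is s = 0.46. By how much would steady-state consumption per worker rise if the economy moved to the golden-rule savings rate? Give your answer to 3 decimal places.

Capital per worker breaks even when investment replaces (n + δ)·k; here n + δ = 0.095.
Current steady state (s = 0.46): k* = (0.46·3.02/0.095)^(1/0.66) ≈ 58.2390, y* = 3.02·58.2390^0.34 ≈ 12.0276, c* = (1−0.46)·12.0276 ≈ 6.4949.
Setting f'(k) = n+δ gives 0.34·3.02·k^(0.34−1) = 0.095, hence k_gold = (0.34·3.02/0.095)^(1/0.66) ≈ 36.8389.
y_gold = 3.02·36.8389^0.34 ≈ 10.2932, c_gold = y_gold − 0.095·k_gold ≈ 6.7935.
Gain: Δc = 6.7935 − 6.4949 ≈ 0.2986.

Δc ≈ 0.299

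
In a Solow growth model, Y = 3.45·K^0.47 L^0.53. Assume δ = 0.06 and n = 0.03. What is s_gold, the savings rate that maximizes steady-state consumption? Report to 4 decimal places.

s_gold = 0.4700

Capital per worker breaks even when investment replaces (n + δ)·k; here n + δ = 0.09.
At the golden rule MPK = n+δ, and in any Cobb-Douglas steady state s = (n+δ)·k/y = MPK·k/y = capital's share 0.47.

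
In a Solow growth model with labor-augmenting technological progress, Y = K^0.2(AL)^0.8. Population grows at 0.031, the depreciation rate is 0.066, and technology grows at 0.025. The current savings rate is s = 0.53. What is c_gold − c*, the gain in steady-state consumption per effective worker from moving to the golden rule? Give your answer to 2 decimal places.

Capital per effective worker breaks even when investment replaces (n + g + δ)·k; here n + g + δ = 0.122.
Current steady state (s = 0.53): k* = (0.53/0.122)^(1/0.8) ≈ 6.2718, y* = 6.2718^0.2 ≈ 1.4437, c* = (1−0.53)·1.4437 ≈ 0.6785.
Setting f'(k) = n+g+δ gives 0.2·k^(0.2−1) = 0.122, hence k_gold = (0.2/0.122)^(1/0.8) ≈ 1.8550.
y_gold = 1.8550^0.2 ≈ 1.1315, c_gold = y_gold − 0.122·k_gold ≈ 0.9052.
Gain: Δc = 0.9052 − 0.6785 ≈ 0.2267.

Δc ≈ 0.23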